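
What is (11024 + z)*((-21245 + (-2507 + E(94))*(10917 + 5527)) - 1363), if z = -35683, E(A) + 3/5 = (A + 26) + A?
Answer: 4652976544288/5 ≈ 9.3060e+11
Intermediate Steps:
E(A) = 127/5 + 2*A (E(A) = -3/5 + ((A + 26) + A) = -3/5 + ((26 + A) + A) = -3/5 + (26 + 2*A) = 127/5 + 2*A)
(11024 + z)*((-21245 + (-2507 + E(94))*(10917 + 5527)) - 1363) = (11024 - 35683)*((-21245 + (-2507 + (127/5 + 2*94))*(10917 + 5527)) - 1363) = -24659*((-21245 + (-2507 + (127/5 + 188))*16444) - 1363) = -24659*((-21245 + (-2507 + 1067/5)*16444) - 1363) = -24659*((-21245 - 11468/5*16444) - 1363) = -24659*((-21245 - 188579792/5) - 1363) = -24659*(-188686017/5 - 1363) = -24659*(-188692832/5) = 4652976544288/5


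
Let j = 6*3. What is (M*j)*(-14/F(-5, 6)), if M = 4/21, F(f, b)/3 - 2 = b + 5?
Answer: -16/13 ≈ -1.2308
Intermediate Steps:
F(f, b) = 21 + 3*b (F(f, b) = 6 + 3*(b + 5) = 6 + 3*(5 + b) = 6 + (15 + 3*b) = 21 + 3*b)
j = 18
M = 4/21 (M = 4*(1/21) = 4/21 ≈ 0.19048)
(M*j)*(-14/F(-5, 6)) = ((4/21)*18)*(-14/(21 + 3*6)) = 24*(-14/(21 + 18))/7 = 24*(-14/39)/7 = 24*(-14*1/39)/7 = (24/7)*(-14/39) = -16/13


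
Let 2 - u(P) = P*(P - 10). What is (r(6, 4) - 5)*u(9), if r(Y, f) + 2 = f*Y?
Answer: 187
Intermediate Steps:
r(Y, f) = -2 + Y*f (r(Y, f) = -2 + f*Y = -2 + Y*f)
u(P) = 2 - P*(-10 + P) (u(P) = 2 - P*(P - 10) = 2 - P*(-10 + P))
(r(6, 4) - 5)*u(9) = ((-2 + 6*4) - 5)*(2 - 1*9**2 + 10*9) = ((-2 + 24) - 5)*(2 - 1*81 + 90) = (22 - 5)*(2 - 81 + 90) = 17*11 = 187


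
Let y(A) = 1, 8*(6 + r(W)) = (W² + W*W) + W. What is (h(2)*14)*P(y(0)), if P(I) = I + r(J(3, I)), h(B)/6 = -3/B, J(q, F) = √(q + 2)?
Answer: 945/2 - 63*√5/4 ≈ 437.28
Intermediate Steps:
J(q, F) = √(2 + q)
r(W) = -6 + W²/4 + W/8 (r(W) = -6 + ((W² + W*W) + W)/8 = -6 + ((W² + W²) + W)/8 = -6 + (2*W² + W)/8 = -6 + (W + 2*W²)/8 = -6 + (W²/4 + W/8) = -6 + W²/4 + W/8)
h(B) = -18/B (h(B) = 6*(-3/B) = -18/B)
P(I) = -19/4 + I + √5/8 (P(I) = I + (-6 + (√(2 + 3))²/4 + √(2 + 3)/8) = I + (-6 + (√5)²/4 + √5/8) = I + (-6 + (¼)*5 + √5/8) = I + (-6 + 5/4 + √5/8) = I + (-19/4 + √5/8) = -19/4 + I + √5/8)
(h(2)*14)*P(y(0)) = (-18/2*14)*(-19/4 + 1 + √5/8) = (-18*½*14)*(-15/4 + √5/8) = (-9*14)*(-15/4 + √5/8) = -126*(-15/4 + √5/8) = 945/2 - 63*√5/4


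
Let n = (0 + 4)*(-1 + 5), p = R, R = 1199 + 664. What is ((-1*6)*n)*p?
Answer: -178848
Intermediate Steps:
R = 1863
p = 1863
n = 16 (n = 4*4 = 16)
((-1*6)*n)*p = (-1*6*16)*1863 = -6*16*1863 = -96*1863 = -178848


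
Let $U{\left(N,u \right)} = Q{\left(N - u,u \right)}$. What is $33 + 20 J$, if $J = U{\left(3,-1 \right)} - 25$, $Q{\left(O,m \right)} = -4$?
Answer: $-547$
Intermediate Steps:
$U{\left(N,u \right)} = -4$
$J = -29$ ($J = -4 - 25 = -29$)
$33 + 20 J = 33 + 20 \left(-29\right) = 33 - 580 = -547$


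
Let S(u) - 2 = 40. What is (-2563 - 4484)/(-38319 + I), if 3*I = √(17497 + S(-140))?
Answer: 2430305937/13215094310 + 21141*√17539/13215094310 ≈ 0.18412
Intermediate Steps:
S(u) = 42 (S(u) = 2 + 40 = 42)
I = √17539/3 (I = √(17497 + 42)/3 = √17539/3 ≈ 44.145)
(-2563 - 4484)/(-38319 + I) = (-2563 - 4484)/(-38319 + √17539/3) = -7047/(-38319 + √17539/3)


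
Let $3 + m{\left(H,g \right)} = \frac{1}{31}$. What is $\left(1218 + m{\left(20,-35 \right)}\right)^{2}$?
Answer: $\frac{1418727556}{961} \approx 1.4763 \cdot 10^{6}$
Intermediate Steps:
$m{\left(H,g \right)} = - \frac{92}{31}$ ($m{\left(H,g \right)} = -3 + \frac{1}{31} = - \frac{92}{31}$)
$\left(1218 + m{\left(20,-35 \right)}\right)^{2} = \left(1218 - \frac{92}{31}\right)^{2} = \left(\frac{37666}{31}\right)^{2} = \frac{1418727556}{961}$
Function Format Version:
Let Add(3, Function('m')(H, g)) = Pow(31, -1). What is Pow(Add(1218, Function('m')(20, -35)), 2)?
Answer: Rational(1418727556, 961) ≈ 1.4763e+6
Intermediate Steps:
Function('m')(H, g) = Rational(-92, 31) (Function('m')(H, g) = Add(-3, Pow(31, -1)) = Add(-3, Rational(1, 31)) = Rational(-92, 31))
Pow(Add(1218, Function('m')(20, -35)), 2) = Pow(Add(1218, Rational(-92, 31)), 2) = Pow(Rational(37666, 31), 2) = Rational(1418727556, 961)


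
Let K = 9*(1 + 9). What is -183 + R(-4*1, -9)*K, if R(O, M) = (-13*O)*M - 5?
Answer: -42753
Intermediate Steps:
K = 90 (K = 9*10 = 90)
R(O, M) = -5 - 13*M*O (R(O, M) = -13*M*O - 5 = -5 - 13*M*O)
-183 + R(-4*1, -9)*K = -183 + (-5 - 13*(-9)*(-4*1))*90 = -183 + (-5 - 13*(-9)*(-4))*90 = -183 + (-5 - 468)*90 = -183 - 473*90 = -183 - 42570 = -42753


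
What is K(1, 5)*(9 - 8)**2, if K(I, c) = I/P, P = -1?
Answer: -1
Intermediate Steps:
K(I, c) = -I (K(I, c) = I/(-1) = I*(-1) = -I)
K(1, 5)*(9 - 8)**2 = (-1*1)*(9 - 8)**2 = -1*1**2 = -1*1 = -1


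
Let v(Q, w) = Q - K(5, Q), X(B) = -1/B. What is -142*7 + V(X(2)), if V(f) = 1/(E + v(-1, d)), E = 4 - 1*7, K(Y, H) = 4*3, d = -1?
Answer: -15905/16 ≈ -994.06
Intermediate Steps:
K(Y, H) = 12
v(Q, w) = -12 + Q (v(Q, w) = Q - 1*12 = Q - 12 = -12 + Q)
E = -3 (E = 4 - 7 = -3)
V(f) = -1/16 (V(f) = 1/(-3 + (-12 - 1)) = 1/(-3 - 13) = 1/(-16) = -1/16)
-142*7 + V(X(2)) = -142*7 - 1/16 = -994 - 1/16 = -15905/16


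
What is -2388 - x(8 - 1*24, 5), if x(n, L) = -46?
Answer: -2342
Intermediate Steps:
-2388 - x(8 - 1*24, 5) = -2388 - 1*(-46) = -2388 + 46 = -2342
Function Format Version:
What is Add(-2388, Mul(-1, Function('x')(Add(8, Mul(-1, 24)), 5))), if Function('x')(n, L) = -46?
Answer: -2342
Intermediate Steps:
Add(-2388, Mul(-1, Function('x')(Add(8, Mul(-1, 24)), 5))) = Add(-2388, Mul(-1, -46)) = Add(-2388, 46) = -2342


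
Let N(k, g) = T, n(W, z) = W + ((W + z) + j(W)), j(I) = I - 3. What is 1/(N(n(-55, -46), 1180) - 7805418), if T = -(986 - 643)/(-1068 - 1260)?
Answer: -2328/18171012761 ≈ -1.2812e-7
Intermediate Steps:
j(I) = -3 + I
n(W, z) = -3 + z + 3*W (n(W, z) = W + ((W + z) + (-3 + W)) = W + (-3 + z + 2*W) = -3 + z + 3*W)
T = 343/2328 (T = -343/(-2328) = -343*(-1)/2328 = -1*(-343/2328) = 343/2328 ≈ 0.14734)
N(k, g) = 343/2328
1/(N(n(-55, -46), 1180) - 7805418) = 1/(343/2328 - 7805418) = 1/(-18171012761/2328) = -2328/18171012761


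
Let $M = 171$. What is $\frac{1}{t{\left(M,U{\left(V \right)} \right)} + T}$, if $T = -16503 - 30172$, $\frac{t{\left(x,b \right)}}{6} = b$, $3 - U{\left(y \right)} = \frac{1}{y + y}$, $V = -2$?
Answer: $- \frac{2}{93311} \approx -2.1434 \cdot 10^{-5}$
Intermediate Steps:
$U{\left(y \right)} = 3 - \frac{1}{2 y}$ ($U{\left(y \right)} = 3 - \frac{1}{y + y} = 3 - \frac{1}{2 y}$)
$t{\left(x,b \right)} = 6 b$
$T = -46675$ ($T = -16503 - 30172 = -46675$)
$\frac{1}{t{\left(M,U{\left(V \right)} \right)} + T} = \frac{1}{6 \left(3 - \frac{1}{2 \left(-2\right)}\right) - 46675} = \frac{1}{6 \left(3 - - \frac{1}{4}\right) - 46675} = \frac{1}{6 \left(3 + \frac{1}{4}\right) - 46675} = \frac{1}{6 \cdot \frac{13}{4} - 46675} = \frac{1}{\frac{39}{2} - 46675} = \frac{1}{- \frac{93311}{2}} = - \frac{2}{93311}$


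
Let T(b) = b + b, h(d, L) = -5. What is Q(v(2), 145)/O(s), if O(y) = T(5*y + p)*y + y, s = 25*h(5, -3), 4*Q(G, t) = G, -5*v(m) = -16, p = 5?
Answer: 4/774375 ≈ 5.1655e-6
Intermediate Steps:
v(m) = 16/5 (v(m) = -1/5*(-16) = 16/5)
T(b) = 2*b
Q(G, t) = G/4
s = -125 (s = 25*(-5) = -125)
O(y) = y + y*(10 + 10*y) (O(y) = (2*(5*y + 5))*y + y = (2*(5 + 5*y))*y + y = (10 + 10*y)*y + y = y*(10 + 10*y) + y = y + y*(10 + 10*y))
Q(v(2), 145)/O(s) = ((1/4)*(16/5))/((-125*(11 + 10*(-125)))) = 4/(5*((-125*(11 - 1250)))) = 4/(5*((-125*(-1239)))) = (4/5)/154875 = (4/5)*(1/154875) = 4/774375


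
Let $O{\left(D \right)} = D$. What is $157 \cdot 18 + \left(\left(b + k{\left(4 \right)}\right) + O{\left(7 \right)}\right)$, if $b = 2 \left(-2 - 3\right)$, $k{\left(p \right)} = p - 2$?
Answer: $2825$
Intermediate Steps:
$k{\left(p \right)} = -2 + p$
$b = -10$ ($b = 2 \left(-5\right) = -10$)
$157 \cdot 18 + \left(\left(b + k{\left(4 \right)}\right) + O{\left(7 \right)}\right) = 157 \cdot 18 + \left(\left(-10 + \left(-2 + 4\right)\right) + 7\right) = 2826 + \left(\left(-10 + 2\right) + 7\right) = 2826 + \left(-8 + 7\right) = 2826 - 1 = 2825$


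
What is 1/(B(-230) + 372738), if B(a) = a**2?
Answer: 1/425638 ≈ 2.3494e-6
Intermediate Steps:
1/(B(-230) + 372738) = 1/((-230)**2 + 372738) = 1/(52900 + 372738) = 1/425638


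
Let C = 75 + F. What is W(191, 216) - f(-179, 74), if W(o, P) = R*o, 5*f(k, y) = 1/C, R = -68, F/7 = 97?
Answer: -48964761/3770 ≈ -12988.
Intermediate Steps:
F = 679 (F = 7*97 = 679)
C = 754 (C = 75 + 679 = 754)
f(k, y) = 1/3770 (f(k, y) = (⅕)/754 = (⅕)*(1/754) = 1/3770)
W(o, P) = -68*o
W(191, 216) - f(-179, 74) = -68*191 - 1*1/3770 = -12988 - 1/3770 = -48964761/3770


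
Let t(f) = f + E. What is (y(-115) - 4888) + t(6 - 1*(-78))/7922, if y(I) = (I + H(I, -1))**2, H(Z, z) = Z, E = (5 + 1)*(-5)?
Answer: 190175559/3961 ≈ 48012.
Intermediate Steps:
E = -30 (E = 6*(-5) = -30)
t(f) = -30 + f (t(f) = f - 30 = -30 + f)
y(I) = 4*I**2 (y(I) = (I + I)**2 = (2*I)**2 = 4*I**2)
(y(-115) - 4888) + t(6 - 1*(-78))/7922 = (4*(-115)**2 - 4888) + (-30 + (6 - 1*(-78)))/7922 = (4*13225 - 4888) + (-30 + (6 + 78))*(1/7922) = (52900 - 4888) + (-30 + 84)*(1/7922) = 48012 + 54*(1/7922) = 48012 + 27/3961 = 190175559/3961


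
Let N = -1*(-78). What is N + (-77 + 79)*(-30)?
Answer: 18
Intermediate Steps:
N = 78
N + (-77 + 79)*(-30) = 78 + (-77 + 79)*(-30) = 78 + 2*(-30) = 78 - 60 = 18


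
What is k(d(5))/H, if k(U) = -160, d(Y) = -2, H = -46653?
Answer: 160/46653 ≈ 0.0034296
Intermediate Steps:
k(d(5))/H = -160/(-46653) = -160*(-1/46653) = 160/46653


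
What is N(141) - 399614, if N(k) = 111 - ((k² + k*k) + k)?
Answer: -439406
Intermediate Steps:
N(k) = 111 - k - 2*k² (N(k) = 111 - ((k² + k²) + k) = 111 - (2*k² + k) = 111 - (k + 2*k²) = 111 + (-k - 2*k²) = 111 - k - 2*k²)
N(141) - 399614 = (111 - 1*141 - 2*141²) - 399614 = (111 - 141 - 2*19881) - 399614 = (111 - 141 - 39762) - 399614 = -39792 - 399614 = -439406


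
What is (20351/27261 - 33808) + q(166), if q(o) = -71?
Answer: -923555068/27261 ≈ -33878.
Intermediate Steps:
(20351/27261 - 33808) + q(166) = (20351/27261 - 33808) - 71 = -921619537/27261 - 71 = -923555068/27261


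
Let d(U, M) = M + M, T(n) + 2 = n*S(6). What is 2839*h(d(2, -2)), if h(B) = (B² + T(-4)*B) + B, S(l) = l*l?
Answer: 1692044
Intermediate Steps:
S(l) = l²
T(n) = -2 + 36*n (T(n) = -2 + n*6² = -2 + n*36 = -2 + 36*n)
d(U, M) = 2*M
h(B) = B² - 145*B (h(B) = (B² + (-2 + 36*(-4))*B) + B = (B² + (-2 - 144)*B) + B = (B² - 146*B) + B = B² - 145*B)
2839*h(d(2, -2)) = 2839*((2*(-2))*(-145 + 2*(-2))) = 2839*(-4*(-145 - 4)) = 2839*(-4*(-149)) = 2839*596 = 1692044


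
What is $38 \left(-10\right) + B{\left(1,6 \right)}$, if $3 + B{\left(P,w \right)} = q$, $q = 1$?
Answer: $-382$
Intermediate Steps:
$B{\left(P,w \right)} = -2$ ($B{\left(P,w \right)} = -3 + 1 = -2$)
$38 \left(-10\right) + B{\left(1,6 \right)} = 38 \left(-10\right) - 2 = -380 - 2 = -382$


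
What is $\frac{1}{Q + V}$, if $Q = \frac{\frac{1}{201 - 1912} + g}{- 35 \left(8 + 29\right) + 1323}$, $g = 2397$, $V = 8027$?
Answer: $\frac{23954}{194329391} \approx 0.00012326$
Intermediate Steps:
$Q = \frac{2050633}{23954}$ ($Q = \frac{\frac{1}{201 - 1912} + 2397}{- 35 \left(8 + 29\right) + 1323} = \frac{\frac{1}{-1711} + 2397}{\left(-35\right) 37 + 1323} = \frac{- \frac{1}{1711} + 2397}{-1295 + 1323} = \frac{4101266}{1711 \cdot 28} = \frac{4101266}{1711} \cdot \frac{1}{28} = \frac{2050633}{23954} \approx 85.607$)
$\frac{1}{Q + V} = \frac{1}{\frac{2050633}{23954} + 8027} = \frac{1}{\frac{194329391}{23954}} = \frac{23954}{194329391}$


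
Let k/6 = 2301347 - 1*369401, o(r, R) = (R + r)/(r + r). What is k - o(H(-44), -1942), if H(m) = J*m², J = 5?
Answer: 112207419811/9680 ≈ 1.1592e+7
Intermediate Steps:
H(m) = 5*m²
o(r, R) = (R + r)/(2*r) (o(r, R) = (R + r)/((2*r)) = (R + r)*(1/(2*r)) = (R + r)/(2*r))
k = 11591676 (k = 6*(2301347 - 1*369401) = 6*(2301347 - 369401) = 6*1931946 = 11591676)
k - o(H(-44), -1942) = 11591676 - (-1942 + 5*(-44)²)/(2*(5*(-44)²)) = 11591676 - (-1942 + 5*1936)/(2*(5*1936)) = 11591676 - (-1942 + 9680)/(2*9680) = 11591676 - 7738/(2*9680) = 11591676 - 1*3869/9680 = 11591676 - 3869/9680 = 112207419811/9680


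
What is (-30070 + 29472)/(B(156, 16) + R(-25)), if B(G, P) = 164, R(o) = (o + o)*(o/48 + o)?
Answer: -14352/34561 ≈ -0.41527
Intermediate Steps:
R(o) = 49*o²/24 (R(o) = (2*o)*(o*(1/48) + o) = (2*o)*(o/48 + o) = (2*o)*(49*o/48) = 49*o²/24)
(-30070 + 29472)/(B(156, 16) + R(-25)) = (-30070 + 29472)/(164 + (49/24)*(-25)²) = -598/(164 + (49/24)*625) = -598/(164 + 30625/24) = -598/34561/24 = -598*24/34561 = -14352/34561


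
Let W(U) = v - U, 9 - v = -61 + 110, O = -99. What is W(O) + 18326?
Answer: 18385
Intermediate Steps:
v = -40 (v = 9 - (-61 + 110) = 9 - 1*49 = 9 - 49 = -40)
W(U) = -40 - U
W(O) + 18326 = (-40 - 1*(-99)) + 18326 = (-40 + 99) + 18326 = 59 + 18326 = 18385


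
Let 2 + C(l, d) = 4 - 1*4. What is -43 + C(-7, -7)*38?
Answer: -119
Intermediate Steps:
C(l, d) = -2 (C(l, d) = -2 + (4 - 1*4) = -2 + (4 - 4) = -2 + 0 = -2)
-43 + C(-7, -7)*38 = -43 - 2*38 = -43 - 76 = -119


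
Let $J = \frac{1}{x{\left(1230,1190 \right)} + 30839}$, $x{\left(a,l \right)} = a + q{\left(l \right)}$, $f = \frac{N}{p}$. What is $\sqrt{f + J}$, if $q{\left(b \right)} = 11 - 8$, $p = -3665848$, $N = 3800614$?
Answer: $\frac{i \sqrt{55979275988666440610}}{7348192316} \approx 1.0182 i$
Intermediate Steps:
$q{\left(b \right)} = 3$
$f = - \frac{1900307}{1832924}$ ($f = \frac{3800614}{-3665848} = 3800614 \left(- \frac{1}{3665848}\right) = - \frac{1900307}{1832924} \approx -1.0368$)
$x{\left(a,l \right)} = 3 + a$ ($x{\left(a,l \right)} = a + 3 = 3 + a$)
$J = \frac{1}{32072}$ ($J = \frac{1}{\left(3 + 1230\right) + 30839} = \frac{1}{1233 + 30839} = \frac{1}{32072} \approx 3.118 \cdot 10^{-5}$)
$\sqrt{f + J} = \sqrt{- \frac{1900307}{1832924} + \frac{1}{32072}} = \sqrt{- \frac{15236203295}{14696384632}} = \frac{i \sqrt{55979275988666440610}}{7348192316}$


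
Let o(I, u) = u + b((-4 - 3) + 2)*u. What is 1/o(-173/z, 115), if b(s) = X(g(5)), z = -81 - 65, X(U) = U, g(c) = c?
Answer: 1/690 ≈ 0.0014493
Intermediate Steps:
z = -146
b(s) = 5
o(I, u) = 6*u (o(I, u) = u + 5*u = 6*u)
1/o(-173/z, 115) = 1/(6*115) = 1/690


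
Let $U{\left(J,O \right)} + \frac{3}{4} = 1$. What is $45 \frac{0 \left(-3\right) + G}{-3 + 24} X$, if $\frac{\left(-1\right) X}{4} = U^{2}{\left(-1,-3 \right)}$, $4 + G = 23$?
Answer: $- \frac{285}{28} \approx -10.179$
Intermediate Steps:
$U{\left(J,O \right)} = \frac{1}{4}$ ($U{\left(J,O \right)} = - \frac{3}{4} + 1 = \frac{1}{4}$)
$G = 19$ ($G = -4 + 23 = 19$)
$X = - \frac{1}{4}$ ($X = - \frac{4}{16} = \left(-4\right) \frac{1}{16} = - \frac{1}{4} \approx -0.25$)
$45 \frac{0 \left(-3\right) + G}{-3 + 24} X = 45 \frac{0 \left(-3\right) + 19}{-3 + 24} \left(- \frac{1}{4}\right) = 45 \frac{0 + 19}{21} \left(- \frac{1}{4}\right) = 45 \cdot 19 \cdot \frac{1}{21} \left(- \frac{1}{4}\right) = 45 \cdot \frac{19}{21} \left(- \frac{1}{4}\right) = \frac{285}{7} \left(- \frac{1}{4}\right) = - \frac{285}{28}$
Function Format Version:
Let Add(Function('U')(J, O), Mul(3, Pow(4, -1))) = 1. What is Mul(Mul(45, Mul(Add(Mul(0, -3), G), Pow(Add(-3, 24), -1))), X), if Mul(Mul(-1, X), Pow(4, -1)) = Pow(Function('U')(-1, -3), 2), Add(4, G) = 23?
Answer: Rational(-285, 28) ≈ -10.179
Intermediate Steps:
Function('U')(J, O) = Rational(1, 4) (Function('U')(J, O) = Add(Rational(-3, 4), 1) = Rational(1, 4))
G = 19 (G = Add(-4, 23) = 19)
X = Rational(-1, 4) (X = Mul(-4, Pow(Rational(1, 4), 2)) = Mul(-4, Rational(1, 16)) = Rational(-1, 4) ≈ -0.25000)
Mul(Mul(45, Mul(Add(Mul(0, -3), G), Pow(Add(-3, 24), -1))), X) = Mul(Mul(45, Mul(Add(Mul(0, -3), 19), Pow(Add(-3, 24), -1))), Rational(-1, 4)) = Mul(Mul(45, Mul(Add(0, 19), Pow(21, -1))), Rational(-1, 4)) = Mul(Mul(45, Mul(19, Rational(1, 21))), Rational(-1, 4)) = Mul(Mul(45, Rational(19, 21)), Rational(-1, 4)) = Mul(Rational(285, 7), Rational(-1, 4)) = Rational(-285, 28)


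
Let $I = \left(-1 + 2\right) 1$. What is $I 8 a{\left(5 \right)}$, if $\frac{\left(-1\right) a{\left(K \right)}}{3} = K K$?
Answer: $-600$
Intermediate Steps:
$a{\left(K \right)} = - 3 K^{2}$ ($a{\left(K \right)} = - 3 K K = - 3 K^{2}$)
$I = 1$ ($I = 1 \cdot 1 = 1$)
$I 8 a{\left(5 \right)} = 1 \cdot 8 \left(- 3 \cdot 5^{2}\right) = 8 \left(\left(-3\right) 25\right) = 8 \left(-75\right) = -600$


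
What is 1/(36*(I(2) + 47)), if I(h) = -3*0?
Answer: 1/1692 ≈ 0.00059102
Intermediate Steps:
I(h) = 0
1/(36*(I(2) + 47)) = 1/(36*(0 + 47)) = 1/(36*47) = 1/1692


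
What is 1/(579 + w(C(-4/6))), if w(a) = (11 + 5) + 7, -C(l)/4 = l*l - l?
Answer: 1/602 ≈ 0.0016611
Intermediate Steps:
C(l) = -4*l**2 + 4*l (C(l) = -4*(l*l - l) = -4*(l**2 - l) = -4*l**2 + 4*l)
w(a) = 23 (w(a) = 16 + 7 = 23)
1/(579 + w(C(-4/6))) = 1/(579 + 23) = 1/602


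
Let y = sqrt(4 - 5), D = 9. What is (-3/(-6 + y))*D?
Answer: 162/37 + 27*I/37 ≈ 4.3784 + 0.72973*I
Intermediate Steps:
y = I (y = sqrt(-1) = I ≈ 1.0*I)
(-3/(-6 + y))*D = -3*(-6 - I)/37*9 = -27*(-6 - I)/37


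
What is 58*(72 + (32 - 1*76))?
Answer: 1624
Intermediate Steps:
58*(72 + (32 - 1*76)) = 58*(72 + (32 - 76)) = 58*(72 - 44) = 58*28 = 1624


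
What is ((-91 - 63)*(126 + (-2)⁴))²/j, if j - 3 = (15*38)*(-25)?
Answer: -478209424/14247 ≈ -33566.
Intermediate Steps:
j = -14247 (j = 3 + (15*38)*(-25) = 3 + 570*(-25) = 3 - 14250 = -14247)
((-91 - 63)*(126 + (-2)⁴))²/j = ((-91 - 63)*(126 + (-2)⁴))²/(-14247) = (-154*(126 + 16))²*(-1/14247) = (-154*142)²*(-1/14247) = (-21868)²*(-1/14247) = 478209424*(-1/14247) = -478209424/14247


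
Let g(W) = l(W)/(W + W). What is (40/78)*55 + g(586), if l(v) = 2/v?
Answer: 377735639/13392444 ≈ 28.205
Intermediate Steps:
g(W) = W⁻² (g(W) = (2/W)/(W + W) = (2/W)/((2*W)) = (1/(2*W))*(2/W) = W⁻²)
(40/78)*55 + g(586) = (40/78)*55 + 586⁻² = (40*(1/78))*55 + 1/343396 = (20/39)*55 + 1/343396 = 1100/39 + 1/343396 = 377735639/13392444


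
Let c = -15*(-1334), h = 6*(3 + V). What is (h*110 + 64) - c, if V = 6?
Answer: -14006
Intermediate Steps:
h = 54 (h = 6*(3 + 6) = 6*9 = 54)
c = 20010
(h*110 + 64) - c = (54*110 + 64) - 1*20010 = (5940 + 64) - 20010 = 6004 - 20010 = -14006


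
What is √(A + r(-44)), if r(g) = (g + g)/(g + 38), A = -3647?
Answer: I*√32691/3 ≈ 60.269*I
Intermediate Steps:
r(g) = 2*g/(38 + g) (r(g) = (2*g)/(38 + g) = 2*g/(38 + g))
√(A + r(-44)) = √(-3647 + 2*(-44)/(38 - 44)) = √(-3647 + 2*(-44)/(-6)) = √(-3647 + 2*(-44)*(-⅙)) = √(-3647 + 44/3) = √(-10897/3) = I*√32691/3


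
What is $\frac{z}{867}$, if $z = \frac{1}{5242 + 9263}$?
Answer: $\frac{1}{12575835} \approx 7.9518 \cdot 10^{-8}$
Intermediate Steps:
$z = \frac{1}{14505} \approx 6.8942 \cdot 10^{-5}$
$\frac{z}{867} = \frac{1}{14505 \cdot 867} = \frac{1}{14505} \cdot \frac{1}{867} = \frac{1}{12575835}$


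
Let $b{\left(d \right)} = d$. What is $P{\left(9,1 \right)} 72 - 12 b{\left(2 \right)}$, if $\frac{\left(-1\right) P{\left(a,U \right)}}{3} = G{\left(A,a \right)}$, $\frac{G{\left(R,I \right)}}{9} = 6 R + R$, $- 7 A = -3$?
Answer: $-5856$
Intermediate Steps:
$A = \frac{3}{7}$ ($A = \left(- \frac{1}{7}\right) \left(-3\right) = \frac{3}{7} \approx 0.42857$)
$G{\left(R,I \right)} = 63 R$ ($G{\left(R,I \right)} = 9 \left(6 R + R\right) = 9 \cdot 7 R = 63 R$)
$P{\left(a,U \right)} = -81$ ($P{\left(a,U \right)} = - 3 \cdot 63 \cdot \frac{3}{7} = \left(-3\right) 27 = -81$)
$P{\left(9,1 \right)} 72 - 12 b{\left(2 \right)} = \left(-81\right) 72 - 24 = -5832 - 24 = -5856$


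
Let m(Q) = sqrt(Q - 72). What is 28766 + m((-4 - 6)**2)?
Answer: 28766 + 2*sqrt(7) ≈ 28771.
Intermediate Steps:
m(Q) = sqrt(-72 + Q)
28766 + m((-4 - 6)**2) = 28766 + sqrt(-72 + (-4 - 6)**2) = 28766 + sqrt(-72 + (-10)**2) = 28766 + sqrt(-72 + 100) = 28766 + sqrt(28) = 28766 + 2*sqrt(7)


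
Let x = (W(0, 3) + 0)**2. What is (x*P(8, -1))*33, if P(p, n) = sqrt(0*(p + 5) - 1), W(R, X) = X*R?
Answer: 0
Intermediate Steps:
W(R, X) = R*X
P(p, n) = I (P(p, n) = sqrt(0*(5 + p) - 1) = sqrt(0 - 1) = sqrt(-1) = I)
x = 0 (x = (0*3 + 0)**2 = (0 + 0)**2 = 0**2 = 0)
(x*P(8, -1))*33 = (0*I)*33 = 0*33 = 0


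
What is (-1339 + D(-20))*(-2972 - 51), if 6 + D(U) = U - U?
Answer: 4065935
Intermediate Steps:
D(U) = -6 (D(U) = -6 + (U - U) = -6 + 0 = -6)
(-1339 + D(-20))*(-2972 - 51) = (-1339 - 6)*(-2972 - 51) = -1345*(-3023) = 4065935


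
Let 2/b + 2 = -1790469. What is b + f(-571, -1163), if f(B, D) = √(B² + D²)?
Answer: -2/1790471 + √1678610 ≈ 1295.6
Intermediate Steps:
b = -2/1790471 (b = 2/(-2 - 1790469) = 2/(-1790471) = 2*(-1/1790471) = -2/1790471 ≈ -1.1170e-6)
b + f(-571, -1163) = -2/1790471 + √((-571)² + (-1163)²) = -2/1790471 + √(326041 + 1352569) = -2/1790471 + √1678610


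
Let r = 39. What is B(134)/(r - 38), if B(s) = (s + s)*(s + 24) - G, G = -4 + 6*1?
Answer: 42342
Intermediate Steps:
G = 2 (G = -4 + 6 = 2)
B(s) = -2 + 2*s*(24 + s) (B(s) = (s + s)*(s + 24) - 1*2 = (2*s)*(24 + s) - 2 = 2*s*(24 + s) - 2 = -2 + 2*s*(24 + s))
B(134)/(r - 38) = (-2 + 2*134**2 + 48*134)/(39 - 38) = (-2 + 2*17956 + 6432)/1 = (-2 + 35912 + 6432)*1 = 42342*1 = 42342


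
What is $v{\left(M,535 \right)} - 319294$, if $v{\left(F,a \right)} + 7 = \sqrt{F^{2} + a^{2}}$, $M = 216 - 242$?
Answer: $-319301 + \sqrt{286901} \approx -3.1877 \cdot 10^{5}$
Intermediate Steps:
$M = -26$ ($M = 216 - 242 = -26$)
$v{\left(F,a \right)} = -7 + \sqrt{F^{2} + a^{2}}$
$v{\left(M,535 \right)} - 319294 = \left(-7 + \sqrt{\left(-26\right)^{2} + 535^{2}}\right) - 319294 = \left(-7 + \sqrt{676 + 286225}\right) - 319294 = \left(-7 + \sqrt{286901}\right) - 319294 = -319301 + \sqrt{286901}$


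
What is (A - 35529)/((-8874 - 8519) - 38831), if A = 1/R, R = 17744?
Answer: 630426575/997638656 ≈ 0.63192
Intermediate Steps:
A = 1/17744 ≈ 5.6357e-5
(A - 35529)/((-8874 - 8519) - 38831) = (1/17744 - 35529)/((-8874 - 8519) - 38831) = -630426575/(17744*(-17393 - 38831)) = -630426575/17744/(-56224) = -630426575/17744*(-1/56224) = 630426575/997638656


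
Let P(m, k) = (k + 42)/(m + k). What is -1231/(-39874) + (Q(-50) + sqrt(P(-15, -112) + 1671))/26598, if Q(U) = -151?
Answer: 6680291/265142163 + sqrt(26960449)/3377946 ≈ 0.026732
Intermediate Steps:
P(m, k) = (42 + k)/(k + m)
-1231/(-39874) + (Q(-50) + sqrt(P(-15, -112) + 1671))/26598 = -1231/(-39874) + (-151 + sqrt((42 - 112)/(-112 - 15) + 1671))/26598 = -1231*(-1/39874) + (-151 + sqrt(-70/(-127) + 1671))*(1/26598) = 1231/39874 + (-151 + sqrt(-1/127*(-70) + 1671))*(1/26598) = 1231/39874 + (-151 + sqrt(70/127 + 1671))*(1/26598) = 1231/39874 + (-151 + sqrt(212287/127))*(1/26598) = 1231/39874 + (-151 + sqrt(26960449)/127)*(1/26598) = 1231/39874 + (-151/26598 + sqrt(26960449)/3377946) = 6680291/265142163 + sqrt(26960449)/3377946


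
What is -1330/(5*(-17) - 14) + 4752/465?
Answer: 362966/15345 ≈ 23.654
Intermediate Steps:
-1330/(5*(-17) - 14) + 4752/465 = -1330/(-85 - 14) + 4752*(1/465) = -1330/(-99) + 1584/155 = -1330*(-1/99) + 1584/155 = 1330/99 + 1584/155 = 362966/15345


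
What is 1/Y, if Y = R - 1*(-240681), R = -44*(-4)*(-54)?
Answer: 1/231177 ≈ 4.3257e-6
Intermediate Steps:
R = -9504 (R = 176*(-54) = -9504)
Y = 231177 (Y = -9504 - 1*(-240681) = -9504 + 240681 = 231177)
1/Y = 1/231177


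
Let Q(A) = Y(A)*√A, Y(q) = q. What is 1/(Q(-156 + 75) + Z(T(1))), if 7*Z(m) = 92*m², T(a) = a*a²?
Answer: 644/26049073 + 35721*I/26049073 ≈ 2.4723e-5 + 0.0013713*I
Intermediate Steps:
T(a) = a³
Z(m) = 92*m²/7 (Z(m) = (92*m²)/7 = 92*m²/7)
Q(A) = A^(3/2) (Q(A) = A*√A = A^(3/2))
1/(Q(-156 + 75) + Z(T(1))) = 1/((-156 + 75)^(3/2) + 92*(1³)²/7) = 1/((-81)^(3/2) + (92/7)*1²) = 1/(-729*I + (92/7)*1) = 1/(-729*I + 92/7) = 1/(92/7 - 729*I) = 49*(92/7 + 729*I)/26049073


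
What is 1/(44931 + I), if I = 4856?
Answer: 1/49787 ≈ 2.0086e-5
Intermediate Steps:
1/(44931 + I) = 1/(44931 + 4856) = 1/49787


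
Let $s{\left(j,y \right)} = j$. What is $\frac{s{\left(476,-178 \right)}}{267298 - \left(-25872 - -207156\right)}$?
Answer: $\frac{238}{43007} \approx 0.005534$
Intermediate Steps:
$\frac{s{\left(476,-178 \right)}}{267298 - \left(-25872 - -207156\right)} = \frac{476}{267298 - \left(-25872 - -207156\right)} = \frac{476}{267298 - \left(-25872 + 207156\right)} = \frac{476}{267298 - 181284} = \frac{476}{86014} = 476 \cdot \frac{1}{86014} = \frac{238}{43007}$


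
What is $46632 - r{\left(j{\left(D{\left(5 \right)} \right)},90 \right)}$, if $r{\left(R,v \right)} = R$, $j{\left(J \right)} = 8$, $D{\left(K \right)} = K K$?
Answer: $46624$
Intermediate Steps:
$D{\left(K \right)} = K^{2}$
$46632 - r{\left(j{\left(D{\left(5 \right)} \right)},90 \right)} = 46632 - 8 = 46624$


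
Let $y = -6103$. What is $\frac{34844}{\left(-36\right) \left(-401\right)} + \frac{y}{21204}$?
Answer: $\frac{6025271}{2834268} \approx 2.1259$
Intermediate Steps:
$\frac{34844}{\left(-36\right) \left(-401\right)} + \frac{y}{21204} = \frac{34844}{\left(-36\right) \left(-401\right)} - \frac{6103}{21204} = \frac{34844}{14436} - \frac{6103}{21204} = 34844 \cdot \frac{1}{14436} - \frac{6103}{21204} = \frac{8711}{3609} - \frac{6103}{21204} = \frac{6025271}{2834268}$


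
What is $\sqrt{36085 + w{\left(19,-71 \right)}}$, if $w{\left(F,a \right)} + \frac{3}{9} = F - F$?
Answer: $\frac{\sqrt{324762}}{3} \approx 189.96$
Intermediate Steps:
$w{\left(F,a \right)} = - \frac{1}{3}$ ($w{\left(F,a \right)} = - \frac{1}{3} + \left(F - F\right) = - \frac{1}{3} + 0 = - \frac{1}{3}$)
$\sqrt{36085 + w{\left(19,-71 \right)}} = \sqrt{36085 - \frac{1}{3}} = \sqrt{\frac{108254}{3}} = \frac{\sqrt{324762}}{3}$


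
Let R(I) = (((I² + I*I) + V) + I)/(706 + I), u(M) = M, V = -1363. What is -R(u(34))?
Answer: -983/740 ≈ -1.3284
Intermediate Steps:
R(I) = (-1363 + I + 2*I²)/(706 + I) (R(I) = (((I² + I*I) - 1363) + I)/(706 + I) = (((I² + I²) - 1363) + I)/(706 + I) = ((2*I² - 1363) + I)/(706 + I) = ((-1363 + 2*I²) + I)/(706 + I) = (-1363 + I + 2*I²)/(706 + I))
-R(u(34)) = -(-1363 + 34 + 2*34²)/(706 + 34) = -(-1363 + 34 + 2*1156)/740 = -(-1363 + 34 + 2312)/740 = -983/740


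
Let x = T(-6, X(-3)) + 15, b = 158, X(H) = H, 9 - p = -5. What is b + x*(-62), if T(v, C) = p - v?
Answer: -2012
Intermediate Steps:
p = 14 (p = 9 - 1*(-5) = 9 + 5 = 14)
T(v, C) = 14 - v
x = 35 (x = (14 - 1*(-6)) + 15 = (14 + 6) + 15 = 20 + 15 = 35)
b + x*(-62) = 158 + 35*(-62) = 158 - 2170 = -2012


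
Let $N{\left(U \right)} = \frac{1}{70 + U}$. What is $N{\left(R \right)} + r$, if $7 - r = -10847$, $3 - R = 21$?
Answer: $\frac{564409}{52} \approx 10854.0$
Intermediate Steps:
$R = -18$ ($R = 3 - 21 = -18$)
$r = 10854$ ($r = 7 - -10847 = 7 + 10847 = 10854$)
$N{\left(R \right)} + r = \frac{1}{70 - 18} + 10854 = \frac{1}{52} + 10854 = \frac{564409}{52}$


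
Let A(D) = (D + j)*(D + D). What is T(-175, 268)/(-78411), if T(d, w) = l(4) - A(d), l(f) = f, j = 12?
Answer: 57046/78411 ≈ 0.72753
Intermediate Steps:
A(D) = 2*D*(12 + D) (A(D) = (D + 12)*(D + D) = (12 + D)*(2*D) = 2*D*(12 + D))
T(d, w) = 4 - 2*d*(12 + d)
T(-175, 268)/(-78411) = (4 - 2*(-175)*(12 - 175))/(-78411) = (4 - 2*(-175)*(-163))*(-1/78411) = (4 - 57050)*(-1/78411) = -57046*(-1/78411) = 57046/78411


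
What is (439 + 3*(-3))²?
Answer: 184900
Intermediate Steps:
(439 + 3*(-3))² = (439 - 9)² = 430² = 184900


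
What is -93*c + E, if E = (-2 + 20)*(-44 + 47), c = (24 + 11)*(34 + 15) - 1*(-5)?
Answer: -159906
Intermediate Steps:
c = 1720 (c = 35*49 + 5 = 1715 + 5 = 1720)
E = 54 (E = 18*3 = 54)
-93*c + E = -93*1720 + 54 = -159960 + 54 = -159906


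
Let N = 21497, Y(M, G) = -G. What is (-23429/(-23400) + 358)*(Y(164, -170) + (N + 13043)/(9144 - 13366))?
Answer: 14348274332/246987 ≈ 58093.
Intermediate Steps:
(-23429/(-23400) + 358)*(Y(164, -170) + (N + 13043)/(9144 - 13366)) = (-23429/(-23400) + 358)*(-1*(-170) + (21497 + 13043)/(9144 - 13366)) = (-23429*(-1/23400) + 358)*(170 + 34540/(-4222)) = (23429/23400 + 358)*(170 + 34540*(-1/4222)) = 8400629*(170 - 17270/2111)/23400 = (8400629/23400)*(341600/2111) = 14348274332/246987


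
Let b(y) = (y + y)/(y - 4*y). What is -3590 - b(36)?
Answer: -10768/3 ≈ -3589.3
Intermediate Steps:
b(y) = -2/3 (b(y) = (2*y)/((-3*y)) = (2*y)*(-1/(3*y)) = -2/3)
-3590 - b(36) = -3590 - 1*(-2/3) = -3590 + 2/3 = -10768/3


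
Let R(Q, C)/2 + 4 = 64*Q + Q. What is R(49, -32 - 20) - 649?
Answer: 5713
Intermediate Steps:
R(Q, C) = -8 + 130*Q (R(Q, C) = -8 + 2*(64*Q + Q) = -8 + 2*(65*Q) = -8 + 130*Q)
R(49, -32 - 20) - 649 = (-8 + 130*49) - 649 = (-8 + 6370) - 649 = 6362 - 649 = 5713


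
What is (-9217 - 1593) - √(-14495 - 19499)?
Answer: -10810 - I*√33994 ≈ -10810.0 - 184.37*I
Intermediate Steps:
(-9217 - 1593) - √(-14495 - 19499) = -10810 - √(-33994) = -10810 - I*√33994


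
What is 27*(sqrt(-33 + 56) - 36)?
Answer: -972 + 27*sqrt(23) ≈ -842.51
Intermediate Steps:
27*(sqrt(-33 + 56) - 36) = 27*(sqrt(23) - 36) = 27*(-36 + sqrt(23)) = -972 + 27*sqrt(23)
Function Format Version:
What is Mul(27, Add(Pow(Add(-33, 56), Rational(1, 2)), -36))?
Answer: Add(-972, Mul(27, Pow(23, Rational(1, 2)))) ≈ -842.51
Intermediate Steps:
Mul(27, Add(Pow(Add(-33, 56), Rational(1, 2)), -36)) = Mul(27, Add(Pow(23, Rational(1, 2)), -36)) = Mul(27, Add(-36, Pow(23, Rational(1, 2)))) = Add(-972, Mul(27, Pow(23, Rational(1, 2))))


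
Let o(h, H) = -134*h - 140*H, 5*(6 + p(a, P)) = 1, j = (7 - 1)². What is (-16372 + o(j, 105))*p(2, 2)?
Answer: 1040984/5 ≈ 2.0820e+5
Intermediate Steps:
j = 36 (j = 6² = 36)
p(a, P) = -29/5 (p(a, P) = -6 + (⅕)*1 = -6 + ⅕ = -29/5)
o(h, H) = -140*H - 134*h
(-16372 + o(j, 105))*p(2, 2) = (-16372 + (-140*105 - 134*36))*(-29/5) = (-16372 + (-14700 - 4824))*(-29/5) = (-16372 - 19524)*(-29/5) = -35896*(-29/5) = 1040984/5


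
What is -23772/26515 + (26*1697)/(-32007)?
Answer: -1930765234/848665605 ≈ -2.2751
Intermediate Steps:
-23772/26515 + (26*1697)/(-32007) = -23772*1/26515 + 44122*(-1/32007) = -23772/26515 - 44122/32007 = -1930765234/848665605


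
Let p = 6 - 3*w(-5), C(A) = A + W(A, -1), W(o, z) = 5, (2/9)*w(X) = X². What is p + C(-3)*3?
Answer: -651/2 ≈ -325.50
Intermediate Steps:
w(X) = 9*X²/2
C(A) = 5 + A (C(A) = A + 5 = 5 + A)
p = -663/2 (p = 6 - 27*(-5)²/2 = 6 - 27*25/2 = 6 - 3*225/2 = 6 - 675/2 = -663/2 ≈ -331.50)
p + C(-3)*3 = -663/2 + (5 - 3)*3 = -663/2 + 2*3 = -663/2 + 6 = -651/2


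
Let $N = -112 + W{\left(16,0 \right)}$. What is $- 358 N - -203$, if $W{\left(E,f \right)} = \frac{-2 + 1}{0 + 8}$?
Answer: $\frac{161375}{4} \approx 40344.0$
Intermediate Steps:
$W{\left(E,f \right)} = - \frac{1}{8}$
$N = - \frac{897}{8}$ ($N = -112 - \frac{1}{8} = - \frac{897}{8} \approx -112.13$)
$- 358 N - -203 = \left(-358\right) \left(- \frac{897}{8}\right) - -203 = \frac{160563}{4} + 203 = \frac{161375}{4}$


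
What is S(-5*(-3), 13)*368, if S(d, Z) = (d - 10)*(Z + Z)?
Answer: 47840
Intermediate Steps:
S(d, Z) = 2*Z*(-10 + d) (S(d, Z) = (-10 + d)*(2*Z) = 2*Z*(-10 + d))
S(-5*(-3), 13)*368 = (2*13*(-10 - 5*(-3)))*368 = (2*13*(-10 + 15))*368 = (2*13*5)*368 = 130*368 = 47840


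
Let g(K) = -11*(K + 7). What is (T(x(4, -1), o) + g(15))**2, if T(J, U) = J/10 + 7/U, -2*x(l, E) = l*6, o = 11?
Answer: 177982281/3025 ≈ 58837.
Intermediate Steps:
x(l, E) = -3*l (x(l, E) = -l*6/2 = -3*l)
T(J, U) = 7/U + J/10 (T(J, U) = J*(1/10) + 7/U = J/10 + 7/U = 7/U + J/10)
g(K) = -77 - 11*K (g(K) = -11*(7 + K) = -77 - 11*K)
(T(x(4, -1), o) + g(15))**2 = ((7/11 + (-3*4)/10) + (-77 - 11*15))**2 = ((7*(1/11) + (1/10)*(-12)) + (-77 - 165))**2 = ((7/11 - 6/5) - 242)**2 = (-31/55 - 242)**2 = (-13341/55)**2 = 177982281/3025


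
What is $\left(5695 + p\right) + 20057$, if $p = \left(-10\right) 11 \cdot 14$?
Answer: $24212$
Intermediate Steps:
$p = -1540$ ($p = \left(-110\right) 14 = -1540$)
$\left(5695 + p\right) + 20057 = \left(5695 - 1540\right) + 20057 = 4155 + 20057 = 24212$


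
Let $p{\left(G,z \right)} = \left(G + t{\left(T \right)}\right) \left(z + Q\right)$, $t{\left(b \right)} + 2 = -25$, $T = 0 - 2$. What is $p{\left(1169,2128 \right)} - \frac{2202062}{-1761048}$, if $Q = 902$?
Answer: $\frac{3046843077271}{880524} \approx 3.4603 \cdot 10^{6}$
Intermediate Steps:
$T = -2$
$t{\left(b \right)} = -27$ ($t{\left(b \right)} = -2 - 25 = -27$)
$p{\left(G,z \right)} = \left(-27 + G\right) \left(902 + z\right)$ ($p{\left(G,z \right)} = \left(G - 27\right) \left(z + 902\right) = \left(-27 + G\right) \left(902 + z\right)$)
$p{\left(1169,2128 \right)} - \frac{2202062}{-1761048} = \left(-24354 - 57456 + 902 \cdot 1169 + 1169 \cdot 2128\right) - \frac{2202062}{-1761048} = \left(-24354 - 57456 + 1054438 + 2487632\right) - - \frac{1101031}{880524} = 3460260 + \frac{1101031}{880524} = \frac{3046843077271}{880524}$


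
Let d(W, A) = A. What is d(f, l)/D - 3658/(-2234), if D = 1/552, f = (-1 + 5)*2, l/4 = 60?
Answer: 147981989/1117 ≈ 1.3248e+5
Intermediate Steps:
l = 240 (l = 4*60 = 240)
f = 8 (f = 4*2 = 8)
D = 1/552 ≈ 0.0018116
d(f, l)/D - 3658/(-2234) = 240/(1/552) - 3658/(-2234) = 240*552 - 3658*(-1/2234) = 132480 + 1829/1117 = 147981989/1117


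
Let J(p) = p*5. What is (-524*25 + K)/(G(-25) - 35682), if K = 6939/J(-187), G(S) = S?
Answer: 1750777/4769435 ≈ 0.36708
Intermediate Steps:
J(p) = 5*p
K = -6939/935 (K = 6939/((5*(-187))) = 6939/(-935) = 6939*(-1/935) = -6939/935 ≈ -7.4214)
(-524*25 + K)/(G(-25) - 35682) = (-524*25 - 6939/935)/(-25 - 35682) = (-13100 - 6939/935)/(-35707) = -12255439/935*(-1/35707) = 1750777/4769435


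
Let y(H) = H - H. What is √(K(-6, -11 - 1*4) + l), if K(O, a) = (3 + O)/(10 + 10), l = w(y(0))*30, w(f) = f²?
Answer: I*√15/10 ≈ 0.3873*I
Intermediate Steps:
y(H) = 0
l = 0 (l = 0²*30 = 0*30 = 0)
K(O, a) = 3/20 + O/20 (K(O, a) = (3 + O)/20 = (3 + O)*(1/20) = 3/20 + O/20)
√(K(-6, -11 - 1*4) + l) = √((3/20 + (1/20)*(-6)) + 0) = √((3/20 - 3/10) + 0) = √(-3/20 + 0) = √(-3/20) = I*√15/10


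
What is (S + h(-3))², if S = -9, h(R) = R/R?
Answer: 64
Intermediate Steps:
h(R) = 1
(S + h(-3))² = (-9 + 1)² = (-8)² = 64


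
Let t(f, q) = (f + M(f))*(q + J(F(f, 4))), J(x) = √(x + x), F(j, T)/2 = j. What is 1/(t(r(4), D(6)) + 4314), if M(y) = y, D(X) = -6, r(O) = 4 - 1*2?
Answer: 2145/9201986 - 2*√2/4600993 ≈ 0.00023249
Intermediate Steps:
F(j, T) = 2*j
r(O) = 2 (r(O) = 4 - 2 = 2)
J(x) = √2*√x (J(x) = √(2*x) = √2*√x)
t(f, q) = 2*f*(q + 2*√f) (t(f, q) = (f + f)*(q + √2*√(2*f)) = (2*f)*(q + √2*(√2*√f)) = (2*f)*(q + 2*√f) = 2*f*(q + 2*√f))
1/(t(r(4), D(6)) + 4314) = 1/((4*2^(3/2) + 2*2*(-6)) + 4314) = 1/((4*(2*√2) - 24) + 4314) = 1/((8*√2 - 24) + 4314) = 1/((-24 + 8*√2) + 4314) = 1/(4290 + 8*√2)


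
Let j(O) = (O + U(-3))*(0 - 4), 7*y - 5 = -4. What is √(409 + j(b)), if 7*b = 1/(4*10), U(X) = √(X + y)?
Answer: √(2004030 - 5600*I*√35)/70 ≈ 20.224 - 0.16716*I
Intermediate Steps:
y = ⅐ (y = 5/7 + (⅐)*(-4) = 5/7 - 4/7 = ⅐ ≈ 0.14286)
U(X) = √(⅐ + X) (U(X) = √(X + ⅐) = √(⅐ + X))
b = 1/280 (b = 1/(7*((4*10))) = (⅐)/40 = (⅐)*(1/40) = 1/280 ≈ 0.0035714)
j(O) = -4*O - 8*I*√35/7 (j(O) = (O + √(7 + 49*(-3))/7)*(0 - 4) = (O + √(7 - 147)/7)*(-4) = (O + √(-140)/7)*(-4) = (O + (2*I*√35)/7)*(-4) = (O + 2*I*√35/7)*(-4) = -4*O - 8*I*√35/7)
√(409 + j(b)) = √(409 + (-4*1/280 - 8*I*√35/7)) = √(409 + (-1/70 - 8*I*√35/7)) = √(28629/70 - 8*I*√35/7)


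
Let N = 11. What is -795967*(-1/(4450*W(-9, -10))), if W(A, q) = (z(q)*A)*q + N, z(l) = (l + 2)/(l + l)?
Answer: 795967/209150 ≈ 3.8057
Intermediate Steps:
z(l) = (2 + l)/(2*l) (z(l) = (2 + l)/((2*l)) = (2 + l)*(1/(2*l)) = (2 + l)/(2*l))
W(A, q) = 11 + A*(2 + q)/2 (W(A, q) = (((2 + q)/(2*q))*A)*q + 11 = (A*(2 + q)/(2*q))*q + 11 = A*(2 + q)/2 + 11 = 11 + A*(2 + q)/2)
-795967*(-1/(4450*W(-9, -10))) = -795967*(-1/(4450*(11 + (½)*(-9)*(2 - 10)))) = -795967*(-1/(4450*(11 + (½)*(-9)*(-8)))) = -795967*(-1/(4450*(11 + 36))) = -795967/(-50*47*89) = -795967/((-2350*89)) = -795967/(-209150) = -795967*(-1/209150) = 795967/209150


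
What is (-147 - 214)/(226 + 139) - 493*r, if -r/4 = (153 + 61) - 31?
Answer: 131719379/365 ≈ 3.6088e+5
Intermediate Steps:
r = -732 (r = -4*((153 + 61) - 31) = -4*(214 - 31) = -4*183 = -732)
(-147 - 214)/(226 + 139) - 493*r = (-147 - 214)/(226 + 139) - 493*(-732) = -361/365 + 360876 = 131719379/365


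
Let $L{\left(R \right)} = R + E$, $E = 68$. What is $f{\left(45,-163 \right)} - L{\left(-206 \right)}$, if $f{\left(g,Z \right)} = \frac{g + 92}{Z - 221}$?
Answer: $\frac{52855}{384} \approx 137.64$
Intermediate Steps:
$f{\left(g,Z \right)} = \frac{92 + g}{-221 + Z}$
$L{\left(R \right)} = 68 + R$ ($L{\left(R \right)} = R + 68 = 68 + R$)
$f{\left(45,-163 \right)} - L{\left(-206 \right)} = \frac{92 + 45}{-221 - 163} - \left(68 - 206\right) = \frac{1}{-384} \cdot 137 - -138 = \left(- \frac{1}{384}\right) 137 + 138 = - \frac{137}{384} + 138 = \frac{52855}{384}$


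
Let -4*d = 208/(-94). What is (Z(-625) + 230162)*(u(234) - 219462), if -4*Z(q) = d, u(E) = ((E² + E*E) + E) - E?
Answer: -1189395944625/47 ≈ -2.5306e+10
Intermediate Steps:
d = 26/47 (d = -52/(-94) = -52*(-1)/94 = -¼*(-104/47) = 26/47 ≈ 0.55319)
u(E) = 2*E² (u(E) = ((E² + E²) + E) - E = (2*E² + E) - E = (E + 2*E²) - E = 2*E²)
Z(q) = -13/94 (Z(q) = -¼*26/47 = -13/94)
(Z(-625) + 230162)*(u(234) - 219462) = (-13/94 + 230162)*(2*234² - 219462) = 21635215*(2*54756 - 219462)/94 = 21635215*(109512 - 219462)/94 = (21635215/94)*(-109950) = -1189395944625/47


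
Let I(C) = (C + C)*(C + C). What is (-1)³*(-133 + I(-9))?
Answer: -191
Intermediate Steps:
I(C) = 4*C² (I(C) = (2*C)*(2*C) = 4*C²)
(-1)³*(-133 + I(-9)) = (-1)³*(-133 + 4*(-9)²) = -(-133 + 4*81) = -(-133 + 324) = -1*191 = -191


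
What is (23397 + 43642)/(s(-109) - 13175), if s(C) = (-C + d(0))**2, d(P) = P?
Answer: -67039/1294 ≈ -51.808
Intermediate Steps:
s(C) = C**2 (s(C) = (-C + 0)**2 = (-C)**2 = C**2)
(23397 + 43642)/(s(-109) - 13175) = (23397 + 43642)/((-109)**2 - 13175) = 67039/(11881 - 13175) = 67039/(-1294) = 67039*(-1/1294) = -67039/1294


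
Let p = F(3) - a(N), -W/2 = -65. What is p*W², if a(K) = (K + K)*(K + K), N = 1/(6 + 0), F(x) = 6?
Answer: 895700/9 ≈ 99522.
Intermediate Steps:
N = ⅙ (N = 1/6 = ⅙ ≈ 0.16667)
a(K) = 4*K² (a(K) = (2*K)*(2*K) = 4*K²)
W = 130 (W = -2*(-65) = 130)
p = 53/9 (p = 6 - 4*(⅙)² = 6 - 4/36 = 6 - 1*⅑ = 6 - ⅑ = 53/9 ≈ 5.8889)
p*W² = (53/9)*130² = (53/9)*16900 = 895700/9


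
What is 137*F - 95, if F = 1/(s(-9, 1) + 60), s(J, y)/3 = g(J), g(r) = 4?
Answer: -6703/72 ≈ -93.097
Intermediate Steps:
s(J, y) = 12 (s(J, y) = 3*4 = 12)
F = 1/72 (F = 1/(12 + 60) = 1/72 ≈ 0.013889)
137*F - 95 = 137*(1/72) - 95 = 137/72 - 95 = -6703/72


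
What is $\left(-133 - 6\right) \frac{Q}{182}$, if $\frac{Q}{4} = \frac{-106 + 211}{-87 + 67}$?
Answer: $\frac{417}{26} \approx 16.038$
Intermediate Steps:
$Q = -21$ ($Q = 4 \frac{-106 + 211}{-87 + 67} = 4 \frac{105}{-20} = 4 \cdot 105 \left(- \frac{1}{20}\right) = 4 \left(- \frac{21}{4}\right) = -21$)
$\left(-133 - 6\right) \frac{Q}{182} = \left(-133 - 6\right) \left(- \frac{21}{182}\right) = - 139 \left(\left(-21\right) \frac{1}{182}\right) = \left(-139\right) \left(- \frac{3}{26}\right) = \frac{417}{26}$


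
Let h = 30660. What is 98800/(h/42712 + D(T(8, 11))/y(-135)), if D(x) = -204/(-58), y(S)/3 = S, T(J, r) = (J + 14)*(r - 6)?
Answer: 4130271756000/29645423 ≈ 1.3932e+5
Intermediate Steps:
T(J, r) = (-6 + r)*(14 + J) (T(J, r) = (14 + J)*(-6 + r) = (-6 + r)*(14 + J))
y(S) = 3*S
D(x) = 102/29 (D(x) = -204*(-1/58) = 102/29)
98800/(h/42712 + D(T(8, 11))/y(-135)) = 98800/(30660/42712 + 102/(29*((3*(-135))))) = 98800/(30660*(1/42712) + (102/29)/(-405)) = 98800/(7665/10678 + (102/29)*(-1/405)) = 98800/(7665/10678 - 34/3915) = 98800/(29645423/41804370) = 98800*(41804370/29645423) = 4130271756000/29645423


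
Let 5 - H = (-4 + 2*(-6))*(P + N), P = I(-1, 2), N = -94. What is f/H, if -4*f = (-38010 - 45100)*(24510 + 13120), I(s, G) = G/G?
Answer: -781857325/1483 ≈ -5.2721e+5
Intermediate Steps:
I(s, G) = 1
P = 1
f = 781857325 (f = -(-38010 - 45100)*(24510 + 13120)/4 = -(-41555)*37630/2 = -1/4*(-3127429300) = 781857325)
H = -1483 (H = 5 - (-4 + 2*(-6))*(1 - 94) = 5 - (-4 - 12)*(-93) = 5 - (-16)*(-93) = 5 - 1*1488 = 5 - 1488 = -1483)
f/H = 781857325/(-1483) = 781857325*(-1/1483) = -781857325/1483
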